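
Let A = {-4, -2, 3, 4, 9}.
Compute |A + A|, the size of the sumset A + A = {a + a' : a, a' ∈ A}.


A + A = {a + a' : a, a' ∈ A}; |A| = 5.
General bounds: 2|A| - 1 ≤ |A + A| ≤ |A|(|A|+1)/2, i.e. 9 ≤ |A + A| ≤ 15.
Lower bound 2|A|-1 is attained iff A is an arithmetic progression.
Enumerate sums a + a' for a ≤ a' (symmetric, so this suffices):
a = -4: -4+-4=-8, -4+-2=-6, -4+3=-1, -4+4=0, -4+9=5
a = -2: -2+-2=-4, -2+3=1, -2+4=2, -2+9=7
a = 3: 3+3=6, 3+4=7, 3+9=12
a = 4: 4+4=8, 4+9=13
a = 9: 9+9=18
Distinct sums: {-8, -6, -4, -1, 0, 1, 2, 5, 6, 7, 8, 12, 13, 18}
|A + A| = 14

|A + A| = 14


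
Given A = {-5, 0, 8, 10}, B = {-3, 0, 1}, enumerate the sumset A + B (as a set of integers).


A + B = {a + b : a ∈ A, b ∈ B}.
Enumerate all |A|·|B| = 4·3 = 12 pairs (a, b) and collect distinct sums.
a = -5: -5+-3=-8, -5+0=-5, -5+1=-4
a = 0: 0+-3=-3, 0+0=0, 0+1=1
a = 8: 8+-3=5, 8+0=8, 8+1=9
a = 10: 10+-3=7, 10+0=10, 10+1=11
Collecting distinct sums: A + B = {-8, -5, -4, -3, 0, 1, 5, 7, 8, 9, 10, 11}
|A + B| = 12

A + B = {-8, -5, -4, -3, 0, 1, 5, 7, 8, 9, 10, 11}


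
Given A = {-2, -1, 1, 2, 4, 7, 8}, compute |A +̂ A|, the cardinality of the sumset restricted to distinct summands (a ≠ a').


Restricted sumset: A +̂ A = {a + a' : a ∈ A, a' ∈ A, a ≠ a'}.
Equivalently, take A + A and drop any sum 2a that is achievable ONLY as a + a for a ∈ A (i.e. sums representable only with equal summands).
Enumerate pairs (a, a') with a < a' (symmetric, so each unordered pair gives one sum; this covers all a ≠ a'):
  -2 + -1 = -3
  -2 + 1 = -1
  -2 + 2 = 0
  -2 + 4 = 2
  -2 + 7 = 5
  -2 + 8 = 6
  -1 + 1 = 0
  -1 + 2 = 1
  -1 + 4 = 3
  -1 + 7 = 6
  -1 + 8 = 7
  1 + 2 = 3
  1 + 4 = 5
  1 + 7 = 8
  1 + 8 = 9
  2 + 4 = 6
  2 + 7 = 9
  2 + 8 = 10
  4 + 7 = 11
  4 + 8 = 12
  7 + 8 = 15
Collected distinct sums: {-3, -1, 0, 1, 2, 3, 5, 6, 7, 8, 9, 10, 11, 12, 15}
|A +̂ A| = 15
(Reference bound: |A +̂ A| ≥ 2|A| - 3 for |A| ≥ 2, with |A| = 7 giving ≥ 11.)

|A +̂ A| = 15


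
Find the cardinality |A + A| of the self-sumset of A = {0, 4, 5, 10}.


A + A = {a + a' : a, a' ∈ A}; |A| = 4.
General bounds: 2|A| - 1 ≤ |A + A| ≤ |A|(|A|+1)/2, i.e. 7 ≤ |A + A| ≤ 10.
Lower bound 2|A|-1 is attained iff A is an arithmetic progression.
Enumerate sums a + a' for a ≤ a' (symmetric, so this suffices):
a = 0: 0+0=0, 0+4=4, 0+5=5, 0+10=10
a = 4: 4+4=8, 4+5=9, 4+10=14
a = 5: 5+5=10, 5+10=15
a = 10: 10+10=20
Distinct sums: {0, 4, 5, 8, 9, 10, 14, 15, 20}
|A + A| = 9

|A + A| = 9


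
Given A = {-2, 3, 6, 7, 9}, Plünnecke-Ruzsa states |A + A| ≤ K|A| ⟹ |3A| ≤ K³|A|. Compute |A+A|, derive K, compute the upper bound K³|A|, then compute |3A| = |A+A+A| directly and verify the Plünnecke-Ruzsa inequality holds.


|A| = 5.
Step 1: Compute A + A by enumerating all 25 pairs.
A + A = {-4, 1, 4, 5, 6, 7, 9, 10, 12, 13, 14, 15, 16, 18}, so |A + A| = 14.
Step 2: Doubling constant K = |A + A|/|A| = 14/5 = 14/5 ≈ 2.8000.
Step 3: Plünnecke-Ruzsa gives |3A| ≤ K³·|A| = (2.8000)³ · 5 ≈ 109.7600.
Step 4: Compute 3A = A + A + A directly by enumerating all triples (a,b,c) ∈ A³; |3A| = 26.
Step 5: Check 26 ≤ 109.7600? Yes ✓.

K = 14/5, Plünnecke-Ruzsa bound K³|A| ≈ 109.7600, |3A| = 26, inequality holds.


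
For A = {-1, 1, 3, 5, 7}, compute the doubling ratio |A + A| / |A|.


|A| = 5.
Compute A + A by enumerating all 25 pairs.
A + A = {-2, 0, 2, 4, 6, 8, 10, 12, 14}, so |A + A| = 9.
K = |A + A| / |A| = 9/5 (already in lowest terms) ≈ 1.8000.
Reference: AP of size 5 gives K = 9/5 ≈ 1.8000; a fully generic set of size 5 gives K ≈ 3.0000.

|A| = 5, |A + A| = 9, K = 9/5.


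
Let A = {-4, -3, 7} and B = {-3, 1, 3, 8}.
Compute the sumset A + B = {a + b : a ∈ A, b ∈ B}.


A + B = {a + b : a ∈ A, b ∈ B}.
Enumerate all |A|·|B| = 3·4 = 12 pairs (a, b) and collect distinct sums.
a = -4: -4+-3=-7, -4+1=-3, -4+3=-1, -4+8=4
a = -3: -3+-3=-6, -3+1=-2, -3+3=0, -3+8=5
a = 7: 7+-3=4, 7+1=8, 7+3=10, 7+8=15
Collecting distinct sums: A + B = {-7, -6, -3, -2, -1, 0, 4, 5, 8, 10, 15}
|A + B| = 11

A + B = {-7, -6, -3, -2, -1, 0, 4, 5, 8, 10, 15}


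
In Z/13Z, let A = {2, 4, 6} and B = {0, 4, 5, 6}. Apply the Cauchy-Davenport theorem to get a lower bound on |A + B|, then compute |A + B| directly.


Cauchy-Davenport: |A + B| ≥ min(p, |A| + |B| - 1) for A, B nonempty in Z/pZ.
|A| = 3, |B| = 4, p = 13.
CD lower bound = min(13, 3 + 4 - 1) = min(13, 6) = 6.
Compute A + B mod 13 directly:
a = 2: 2+0=2, 2+4=6, 2+5=7, 2+6=8
a = 4: 4+0=4, 4+4=8, 4+5=9, 4+6=10
a = 6: 6+0=6, 6+4=10, 6+5=11, 6+6=12
A + B = {2, 4, 6, 7, 8, 9, 10, 11, 12}, so |A + B| = 9.
Verify: 9 ≥ 6? Yes ✓.

CD lower bound = 6, actual |A + B| = 9.


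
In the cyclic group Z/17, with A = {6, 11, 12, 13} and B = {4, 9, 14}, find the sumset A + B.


Work in Z/17Z: reduce every sum a + b modulo 17.
Enumerate all 12 pairs:
a = 6: 6+4=10, 6+9=15, 6+14=3
a = 11: 11+4=15, 11+9=3, 11+14=8
a = 12: 12+4=16, 12+9=4, 12+14=9
a = 13: 13+4=0, 13+9=5, 13+14=10
Distinct residues collected: {0, 3, 4, 5, 8, 9, 10, 15, 16}
|A + B| = 9 (out of 17 total residues).

A + B = {0, 3, 4, 5, 8, 9, 10, 15, 16}


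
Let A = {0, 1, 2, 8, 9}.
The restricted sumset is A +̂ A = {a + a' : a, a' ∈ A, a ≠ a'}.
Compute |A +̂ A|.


Restricted sumset: A +̂ A = {a + a' : a ∈ A, a' ∈ A, a ≠ a'}.
Equivalently, take A + A and drop any sum 2a that is achievable ONLY as a + a for a ∈ A (i.e. sums representable only with equal summands).
Enumerate pairs (a, a') with a < a' (symmetric, so each unordered pair gives one sum; this covers all a ≠ a'):
  0 + 1 = 1
  0 + 2 = 2
  0 + 8 = 8
  0 + 9 = 9
  1 + 2 = 3
  1 + 8 = 9
  1 + 9 = 10
  2 + 8 = 10
  2 + 9 = 11
  8 + 9 = 17
Collected distinct sums: {1, 2, 3, 8, 9, 10, 11, 17}
|A +̂ A| = 8
(Reference bound: |A +̂ A| ≥ 2|A| - 3 for |A| ≥ 2, with |A| = 5 giving ≥ 7.)

|A +̂ A| = 8


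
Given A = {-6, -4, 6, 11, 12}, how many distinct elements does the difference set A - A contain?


A - A = {a - a' : a, a' ∈ A}; |A| = 5.
Bounds: 2|A|-1 ≤ |A - A| ≤ |A|² - |A| + 1, i.e. 9 ≤ |A - A| ≤ 21.
Note: 0 ∈ A - A always (from a - a). The set is symmetric: if d ∈ A - A then -d ∈ A - A.
Enumerate nonzero differences d = a - a' with a > a' (then include -d):
Positive differences: {1, 2, 5, 6, 10, 12, 15, 16, 17, 18}
Full difference set: {0} ∪ (positive diffs) ∪ (negative diffs).
|A - A| = 1 + 2·10 = 21 (matches direct enumeration: 21).

|A - A| = 21


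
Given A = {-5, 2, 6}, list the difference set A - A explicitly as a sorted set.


A - A = {a - a' : a, a' ∈ A}.
Compute a - a' for each ordered pair (a, a'):
a = -5: -5--5=0, -5-2=-7, -5-6=-11
a = 2: 2--5=7, 2-2=0, 2-6=-4
a = 6: 6--5=11, 6-2=4, 6-6=0
Collecting distinct values (and noting 0 appears from a-a):
A - A = {-11, -7, -4, 0, 4, 7, 11}
|A - A| = 7

A - A = {-11, -7, -4, 0, 4, 7, 11}


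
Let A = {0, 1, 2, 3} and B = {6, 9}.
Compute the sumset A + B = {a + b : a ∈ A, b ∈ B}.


A + B = {a + b : a ∈ A, b ∈ B}.
Enumerate all |A|·|B| = 4·2 = 8 pairs (a, b) and collect distinct sums.
a = 0: 0+6=6, 0+9=9
a = 1: 1+6=7, 1+9=10
a = 2: 2+6=8, 2+9=11
a = 3: 3+6=9, 3+9=12
Collecting distinct sums: A + B = {6, 7, 8, 9, 10, 11, 12}
|A + B| = 7

A + B = {6, 7, 8, 9, 10, 11, 12}


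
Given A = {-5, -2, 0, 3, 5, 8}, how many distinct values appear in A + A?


A + A = {a + a' : a, a' ∈ A}; |A| = 6.
General bounds: 2|A| - 1 ≤ |A + A| ≤ |A|(|A|+1)/2, i.e. 11 ≤ |A + A| ≤ 21.
Lower bound 2|A|-1 is attained iff A is an arithmetic progression.
Enumerate sums a + a' for a ≤ a' (symmetric, so this suffices):
a = -5: -5+-5=-10, -5+-2=-7, -5+0=-5, -5+3=-2, -5+5=0, -5+8=3
a = -2: -2+-2=-4, -2+0=-2, -2+3=1, -2+5=3, -2+8=6
a = 0: 0+0=0, 0+3=3, 0+5=5, 0+8=8
a = 3: 3+3=6, 3+5=8, 3+8=11
a = 5: 5+5=10, 5+8=13
a = 8: 8+8=16
Distinct sums: {-10, -7, -5, -4, -2, 0, 1, 3, 5, 6, 8, 10, 11, 13, 16}
|A + A| = 15

|A + A| = 15


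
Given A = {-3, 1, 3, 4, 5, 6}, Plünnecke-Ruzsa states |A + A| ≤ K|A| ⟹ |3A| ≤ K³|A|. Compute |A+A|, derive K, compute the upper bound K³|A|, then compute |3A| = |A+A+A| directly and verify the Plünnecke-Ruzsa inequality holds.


|A| = 6.
Step 1: Compute A + A by enumerating all 36 pairs.
A + A = {-6, -2, 0, 1, 2, 3, 4, 5, 6, 7, 8, 9, 10, 11, 12}, so |A + A| = 15.
Step 2: Doubling constant K = |A + A|/|A| = 15/6 = 15/6 ≈ 2.5000.
Step 3: Plünnecke-Ruzsa gives |3A| ≤ K³·|A| = (2.5000)³ · 6 ≈ 93.7500.
Step 4: Compute 3A = A + A + A directly by enumerating all triples (a,b,c) ∈ A³; |3A| = 24.
Step 5: Check 24 ≤ 93.7500? Yes ✓.

K = 15/6, Plünnecke-Ruzsa bound K³|A| ≈ 93.7500, |3A| = 24, inequality holds.


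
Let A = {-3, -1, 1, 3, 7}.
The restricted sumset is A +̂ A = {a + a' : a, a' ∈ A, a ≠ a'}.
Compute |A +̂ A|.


Restricted sumset: A +̂ A = {a + a' : a ∈ A, a' ∈ A, a ≠ a'}.
Equivalently, take A + A and drop any sum 2a that is achievable ONLY as a + a for a ∈ A (i.e. sums representable only with equal summands).
Enumerate pairs (a, a') with a < a' (symmetric, so each unordered pair gives one sum; this covers all a ≠ a'):
  -3 + -1 = -4
  -3 + 1 = -2
  -3 + 3 = 0
  -3 + 7 = 4
  -1 + 1 = 0
  -1 + 3 = 2
  -1 + 7 = 6
  1 + 3 = 4
  1 + 7 = 8
  3 + 7 = 10
Collected distinct sums: {-4, -2, 0, 2, 4, 6, 8, 10}
|A +̂ A| = 8
(Reference bound: |A +̂ A| ≥ 2|A| - 3 for |A| ≥ 2, with |A| = 5 giving ≥ 7.)

|A +̂ A| = 8


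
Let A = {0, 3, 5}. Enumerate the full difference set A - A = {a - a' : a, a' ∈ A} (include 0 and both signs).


A - A = {a - a' : a, a' ∈ A}.
Compute a - a' for each ordered pair (a, a'):
a = 0: 0-0=0, 0-3=-3, 0-5=-5
a = 3: 3-0=3, 3-3=0, 3-5=-2
a = 5: 5-0=5, 5-3=2, 5-5=0
Collecting distinct values (and noting 0 appears from a-a):
A - A = {-5, -3, -2, 0, 2, 3, 5}
|A - A| = 7

A - A = {-5, -3, -2, 0, 2, 3, 5}


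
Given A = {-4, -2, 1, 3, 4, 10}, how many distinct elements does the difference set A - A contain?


A - A = {a - a' : a, a' ∈ A}; |A| = 6.
Bounds: 2|A|-1 ≤ |A - A| ≤ |A|² - |A| + 1, i.e. 11 ≤ |A - A| ≤ 31.
Note: 0 ∈ A - A always (from a - a). The set is symmetric: if d ∈ A - A then -d ∈ A - A.
Enumerate nonzero differences d = a - a' with a > a' (then include -d):
Positive differences: {1, 2, 3, 5, 6, 7, 8, 9, 12, 14}
Full difference set: {0} ∪ (positive diffs) ∪ (negative diffs).
|A - A| = 1 + 2·10 = 21 (matches direct enumeration: 21).

|A - A| = 21


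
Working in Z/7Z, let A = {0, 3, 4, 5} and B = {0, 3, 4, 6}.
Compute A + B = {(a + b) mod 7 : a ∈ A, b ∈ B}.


Work in Z/7Z: reduce every sum a + b modulo 7.
Enumerate all 16 pairs:
a = 0: 0+0=0, 0+3=3, 0+4=4, 0+6=6
a = 3: 3+0=3, 3+3=6, 3+4=0, 3+6=2
a = 4: 4+0=4, 4+3=0, 4+4=1, 4+6=3
a = 5: 5+0=5, 5+3=1, 5+4=2, 5+6=4
Distinct residues collected: {0, 1, 2, 3, 4, 5, 6}
|A + B| = 7 (out of 7 total residues).

A + B = {0, 1, 2, 3, 4, 5, 6}


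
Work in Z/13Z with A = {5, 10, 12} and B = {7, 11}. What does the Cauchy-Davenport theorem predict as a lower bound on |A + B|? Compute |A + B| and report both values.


Cauchy-Davenport: |A + B| ≥ min(p, |A| + |B| - 1) for A, B nonempty in Z/pZ.
|A| = 3, |B| = 2, p = 13.
CD lower bound = min(13, 3 + 2 - 1) = min(13, 4) = 4.
Compute A + B mod 13 directly:
a = 5: 5+7=12, 5+11=3
a = 10: 10+7=4, 10+11=8
a = 12: 12+7=6, 12+11=10
A + B = {3, 4, 6, 8, 10, 12}, so |A + B| = 6.
Verify: 6 ≥ 4? Yes ✓.

CD lower bound = 4, actual |A + B| = 6.


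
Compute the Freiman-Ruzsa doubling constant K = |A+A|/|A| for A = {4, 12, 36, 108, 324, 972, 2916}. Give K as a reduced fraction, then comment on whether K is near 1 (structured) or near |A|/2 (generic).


|A| = 7.
Compute A + A by enumerating all 49 pairs.
A + A = {8, 16, 24, 40, 48, 72, 112, 120, 144, 216, 328, 336, 360, 432, 648, 976, 984, 1008, 1080, 1296, 1944, 2920, 2928, 2952, 3024, 3240, 3888, 5832}, so |A + A| = 28.
K = |A + A| / |A| = 28/7 = 4/1 ≈ 4.0000.
Reference: AP of size 7 gives K = 13/7 ≈ 1.8571; a fully generic set of size 7 gives K ≈ 4.0000.

|A| = 7, |A + A| = 28, K = 28/7 = 4/1.


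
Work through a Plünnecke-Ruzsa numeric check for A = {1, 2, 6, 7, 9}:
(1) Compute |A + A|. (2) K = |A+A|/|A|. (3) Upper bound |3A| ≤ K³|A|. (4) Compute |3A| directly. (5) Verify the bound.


|A| = 5.
Step 1: Compute A + A by enumerating all 25 pairs.
A + A = {2, 3, 4, 7, 8, 9, 10, 11, 12, 13, 14, 15, 16, 18}, so |A + A| = 14.
Step 2: Doubling constant K = |A + A|/|A| = 14/5 = 14/5 ≈ 2.8000.
Step 3: Plünnecke-Ruzsa gives |3A| ≤ K³·|A| = (2.8000)³ · 5 ≈ 109.7600.
Step 4: Compute 3A = A + A + A directly by enumerating all triples (a,b,c) ∈ A³; |3A| = 23.
Step 5: Check 23 ≤ 109.7600? Yes ✓.

K = 14/5, Plünnecke-Ruzsa bound K³|A| ≈ 109.7600, |3A| = 23, inequality holds.


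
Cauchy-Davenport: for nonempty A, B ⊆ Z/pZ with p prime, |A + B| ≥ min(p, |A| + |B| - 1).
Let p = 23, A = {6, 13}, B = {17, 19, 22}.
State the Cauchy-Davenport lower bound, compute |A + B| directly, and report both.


Cauchy-Davenport: |A + B| ≥ min(p, |A| + |B| - 1) for A, B nonempty in Z/pZ.
|A| = 2, |B| = 3, p = 23.
CD lower bound = min(23, 2 + 3 - 1) = min(23, 4) = 4.
Compute A + B mod 23 directly:
a = 6: 6+17=0, 6+19=2, 6+22=5
a = 13: 13+17=7, 13+19=9, 13+22=12
A + B = {0, 2, 5, 7, 9, 12}, so |A + B| = 6.
Verify: 6 ≥ 4? Yes ✓.

CD lower bound = 4, actual |A + B| = 6.


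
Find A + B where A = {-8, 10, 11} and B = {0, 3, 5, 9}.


A + B = {a + b : a ∈ A, b ∈ B}.
Enumerate all |A|·|B| = 3·4 = 12 pairs (a, b) and collect distinct sums.
a = -8: -8+0=-8, -8+3=-5, -8+5=-3, -8+9=1
a = 10: 10+0=10, 10+3=13, 10+5=15, 10+9=19
a = 11: 11+0=11, 11+3=14, 11+5=16, 11+9=20
Collecting distinct sums: A + B = {-8, -5, -3, 1, 10, 11, 13, 14, 15, 16, 19, 20}
|A + B| = 12

A + B = {-8, -5, -3, 1, 10, 11, 13, 14, 15, 16, 19, 20}


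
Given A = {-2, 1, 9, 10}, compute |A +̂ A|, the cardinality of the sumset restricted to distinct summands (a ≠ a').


Restricted sumset: A +̂ A = {a + a' : a ∈ A, a' ∈ A, a ≠ a'}.
Equivalently, take A + A and drop any sum 2a that is achievable ONLY as a + a for a ∈ A (i.e. sums representable only with equal summands).
Enumerate pairs (a, a') with a < a' (symmetric, so each unordered pair gives one sum; this covers all a ≠ a'):
  -2 + 1 = -1
  -2 + 9 = 7
  -2 + 10 = 8
  1 + 9 = 10
  1 + 10 = 11
  9 + 10 = 19
Collected distinct sums: {-1, 7, 8, 10, 11, 19}
|A +̂ A| = 6
(Reference bound: |A +̂ A| ≥ 2|A| - 3 for |A| ≥ 2, with |A| = 4 giving ≥ 5.)

|A +̂ A| = 6


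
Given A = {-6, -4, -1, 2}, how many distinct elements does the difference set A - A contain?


A - A = {a - a' : a, a' ∈ A}; |A| = 4.
Bounds: 2|A|-1 ≤ |A - A| ≤ |A|² - |A| + 1, i.e. 7 ≤ |A - A| ≤ 13.
Note: 0 ∈ A - A always (from a - a). The set is symmetric: if d ∈ A - A then -d ∈ A - A.
Enumerate nonzero differences d = a - a' with a > a' (then include -d):
Positive differences: {2, 3, 5, 6, 8}
Full difference set: {0} ∪ (positive diffs) ∪ (negative diffs).
|A - A| = 1 + 2·5 = 11 (matches direct enumeration: 11).

|A - A| = 11


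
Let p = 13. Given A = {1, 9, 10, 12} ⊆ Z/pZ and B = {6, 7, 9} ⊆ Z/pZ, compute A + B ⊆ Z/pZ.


Work in Z/13Z: reduce every sum a + b modulo 13.
Enumerate all 12 pairs:
a = 1: 1+6=7, 1+7=8, 1+9=10
a = 9: 9+6=2, 9+7=3, 9+9=5
a = 10: 10+6=3, 10+7=4, 10+9=6
a = 12: 12+6=5, 12+7=6, 12+9=8
Distinct residues collected: {2, 3, 4, 5, 6, 7, 8, 10}
|A + B| = 8 (out of 13 total residues).

A + B = {2, 3, 4, 5, 6, 7, 8, 10}


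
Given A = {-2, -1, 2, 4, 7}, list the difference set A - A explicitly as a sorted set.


A - A = {a - a' : a, a' ∈ A}.
Compute a - a' for each ordered pair (a, a'):
a = -2: -2--2=0, -2--1=-1, -2-2=-4, -2-4=-6, -2-7=-9
a = -1: -1--2=1, -1--1=0, -1-2=-3, -1-4=-5, -1-7=-8
a = 2: 2--2=4, 2--1=3, 2-2=0, 2-4=-2, 2-7=-5
a = 4: 4--2=6, 4--1=5, 4-2=2, 4-4=0, 4-7=-3
a = 7: 7--2=9, 7--1=8, 7-2=5, 7-4=3, 7-7=0
Collecting distinct values (and noting 0 appears from a-a):
A - A = {-9, -8, -6, -5, -4, -3, -2, -1, 0, 1, 2, 3, 4, 5, 6, 8, 9}
|A - A| = 17

A - A = {-9, -8, -6, -5, -4, -3, -2, -1, 0, 1, 2, 3, 4, 5, 6, 8, 9}


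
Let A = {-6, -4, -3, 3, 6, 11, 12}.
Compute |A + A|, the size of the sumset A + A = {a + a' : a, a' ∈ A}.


A + A = {a + a' : a, a' ∈ A}; |A| = 7.
General bounds: 2|A| - 1 ≤ |A + A| ≤ |A|(|A|+1)/2, i.e. 13 ≤ |A + A| ≤ 28.
Lower bound 2|A|-1 is attained iff A is an arithmetic progression.
Enumerate sums a + a' for a ≤ a' (symmetric, so this suffices):
a = -6: -6+-6=-12, -6+-4=-10, -6+-3=-9, -6+3=-3, -6+6=0, -6+11=5, -6+12=6
a = -4: -4+-4=-8, -4+-3=-7, -4+3=-1, -4+6=2, -4+11=7, -4+12=8
a = -3: -3+-3=-6, -3+3=0, -3+6=3, -3+11=8, -3+12=9
a = 3: 3+3=6, 3+6=9, 3+11=14, 3+12=15
a = 6: 6+6=12, 6+11=17, 6+12=18
a = 11: 11+11=22, 11+12=23
a = 12: 12+12=24
Distinct sums: {-12, -10, -9, -8, -7, -6, -3, -1, 0, 2, 3, 5, 6, 7, 8, 9, 12, 14, 15, 17, 18, 22, 23, 24}
|A + A| = 24

|A + A| = 24


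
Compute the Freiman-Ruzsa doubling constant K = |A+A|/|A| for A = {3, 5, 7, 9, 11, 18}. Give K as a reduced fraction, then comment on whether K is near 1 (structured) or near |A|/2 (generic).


|A| = 6.
Compute A + A by enumerating all 36 pairs.
A + A = {6, 8, 10, 12, 14, 16, 18, 20, 21, 22, 23, 25, 27, 29, 36}, so |A + A| = 15.
K = |A + A| / |A| = 15/6 = 5/2 ≈ 2.5000.
Reference: AP of size 6 gives K = 11/6 ≈ 1.8333; a fully generic set of size 6 gives K ≈ 3.5000.

|A| = 6, |A + A| = 15, K = 15/6 = 5/2.


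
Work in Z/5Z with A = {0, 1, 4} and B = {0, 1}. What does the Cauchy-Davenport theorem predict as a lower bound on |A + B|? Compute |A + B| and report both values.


Cauchy-Davenport: |A + B| ≥ min(p, |A| + |B| - 1) for A, B nonempty in Z/pZ.
|A| = 3, |B| = 2, p = 5.
CD lower bound = min(5, 3 + 2 - 1) = min(5, 4) = 4.
Compute A + B mod 5 directly:
a = 0: 0+0=0, 0+1=1
a = 1: 1+0=1, 1+1=2
a = 4: 4+0=4, 4+1=0
A + B = {0, 1, 2, 4}, so |A + B| = 4.
Verify: 4 ≥ 4? Yes ✓.

CD lower bound = 4, actual |A + B| = 4.


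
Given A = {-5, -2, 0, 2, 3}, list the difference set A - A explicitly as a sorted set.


A - A = {a - a' : a, a' ∈ A}.
Compute a - a' for each ordered pair (a, a'):
a = -5: -5--5=0, -5--2=-3, -5-0=-5, -5-2=-7, -5-3=-8
a = -2: -2--5=3, -2--2=0, -2-0=-2, -2-2=-4, -2-3=-5
a = 0: 0--5=5, 0--2=2, 0-0=0, 0-2=-2, 0-3=-3
a = 2: 2--5=7, 2--2=4, 2-0=2, 2-2=0, 2-3=-1
a = 3: 3--5=8, 3--2=5, 3-0=3, 3-2=1, 3-3=0
Collecting distinct values (and noting 0 appears from a-a):
A - A = {-8, -7, -5, -4, -3, -2, -1, 0, 1, 2, 3, 4, 5, 7, 8}
|A - A| = 15

A - A = {-8, -7, -5, -4, -3, -2, -1, 0, 1, 2, 3, 4, 5, 7, 8}


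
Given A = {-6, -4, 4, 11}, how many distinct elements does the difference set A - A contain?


A - A = {a - a' : a, a' ∈ A}; |A| = 4.
Bounds: 2|A|-1 ≤ |A - A| ≤ |A|² - |A| + 1, i.e. 7 ≤ |A - A| ≤ 13.
Note: 0 ∈ A - A always (from a - a). The set is symmetric: if d ∈ A - A then -d ∈ A - A.
Enumerate nonzero differences d = a - a' with a > a' (then include -d):
Positive differences: {2, 7, 8, 10, 15, 17}
Full difference set: {0} ∪ (positive diffs) ∪ (negative diffs).
|A - A| = 1 + 2·6 = 13 (matches direct enumeration: 13).

|A - A| = 13


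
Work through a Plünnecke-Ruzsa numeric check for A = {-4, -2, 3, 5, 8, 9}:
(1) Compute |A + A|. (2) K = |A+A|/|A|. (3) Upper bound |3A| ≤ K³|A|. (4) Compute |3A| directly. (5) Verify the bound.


|A| = 6.
Step 1: Compute A + A by enumerating all 36 pairs.
A + A = {-8, -6, -4, -1, 1, 3, 4, 5, 6, 7, 8, 10, 11, 12, 13, 14, 16, 17, 18}, so |A + A| = 19.
Step 2: Doubling constant K = |A + A|/|A| = 19/6 = 19/6 ≈ 3.1667.
Step 3: Plünnecke-Ruzsa gives |3A| ≤ K³·|A| = (3.1667)³ · 6 ≈ 190.5278.
Step 4: Compute 3A = A + A + A directly by enumerating all triples (a,b,c) ∈ A³; |3A| = 35.
Step 5: Check 35 ≤ 190.5278? Yes ✓.

K = 19/6, Plünnecke-Ruzsa bound K³|A| ≈ 190.5278, |3A| = 35, inequality holds.


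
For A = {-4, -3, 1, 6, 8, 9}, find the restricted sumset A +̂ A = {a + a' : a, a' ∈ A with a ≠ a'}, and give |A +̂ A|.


Restricted sumset: A +̂ A = {a + a' : a ∈ A, a' ∈ A, a ≠ a'}.
Equivalently, take A + A and drop any sum 2a that is achievable ONLY as a + a for a ∈ A (i.e. sums representable only with equal summands).
Enumerate pairs (a, a') with a < a' (symmetric, so each unordered pair gives one sum; this covers all a ≠ a'):
  -4 + -3 = -7
  -4 + 1 = -3
  -4 + 6 = 2
  -4 + 8 = 4
  -4 + 9 = 5
  -3 + 1 = -2
  -3 + 6 = 3
  -3 + 8 = 5
  -3 + 9 = 6
  1 + 6 = 7
  1 + 8 = 9
  1 + 9 = 10
  6 + 8 = 14
  6 + 9 = 15
  8 + 9 = 17
Collected distinct sums: {-7, -3, -2, 2, 3, 4, 5, 6, 7, 9, 10, 14, 15, 17}
|A +̂ A| = 14
(Reference bound: |A +̂ A| ≥ 2|A| - 3 for |A| ≥ 2, with |A| = 6 giving ≥ 9.)

|A +̂ A| = 14


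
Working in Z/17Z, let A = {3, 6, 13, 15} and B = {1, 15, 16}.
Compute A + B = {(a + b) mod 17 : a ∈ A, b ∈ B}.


Work in Z/17Z: reduce every sum a + b modulo 17.
Enumerate all 12 pairs:
a = 3: 3+1=4, 3+15=1, 3+16=2
a = 6: 6+1=7, 6+15=4, 6+16=5
a = 13: 13+1=14, 13+15=11, 13+16=12
a = 15: 15+1=16, 15+15=13, 15+16=14
Distinct residues collected: {1, 2, 4, 5, 7, 11, 12, 13, 14, 16}
|A + B| = 10 (out of 17 total residues).

A + B = {1, 2, 4, 5, 7, 11, 12, 13, 14, 16}


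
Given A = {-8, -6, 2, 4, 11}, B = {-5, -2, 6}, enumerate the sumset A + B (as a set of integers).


A + B = {a + b : a ∈ A, b ∈ B}.
Enumerate all |A|·|B| = 5·3 = 15 pairs (a, b) and collect distinct sums.
a = -8: -8+-5=-13, -8+-2=-10, -8+6=-2
a = -6: -6+-5=-11, -6+-2=-8, -6+6=0
a = 2: 2+-5=-3, 2+-2=0, 2+6=8
a = 4: 4+-5=-1, 4+-2=2, 4+6=10
a = 11: 11+-5=6, 11+-2=9, 11+6=17
Collecting distinct sums: A + B = {-13, -11, -10, -8, -3, -2, -1, 0, 2, 6, 8, 9, 10, 17}
|A + B| = 14

A + B = {-13, -11, -10, -8, -3, -2, -1, 0, 2, 6, 8, 9, 10, 17}


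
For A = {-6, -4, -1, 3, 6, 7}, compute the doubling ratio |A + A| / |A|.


|A| = 6.
Compute A + A by enumerating all 36 pairs.
A + A = {-12, -10, -8, -7, -5, -3, -2, -1, 0, 1, 2, 3, 5, 6, 9, 10, 12, 13, 14}, so |A + A| = 19.
K = |A + A| / |A| = 19/6 (already in lowest terms) ≈ 3.1667.
Reference: AP of size 6 gives K = 11/6 ≈ 1.8333; a fully generic set of size 6 gives K ≈ 3.5000.

|A| = 6, |A + A| = 19, K = 19/6.


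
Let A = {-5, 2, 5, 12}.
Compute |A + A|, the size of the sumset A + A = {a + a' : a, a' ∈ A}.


A + A = {a + a' : a, a' ∈ A}; |A| = 4.
General bounds: 2|A| - 1 ≤ |A + A| ≤ |A|(|A|+1)/2, i.e. 7 ≤ |A + A| ≤ 10.
Lower bound 2|A|-1 is attained iff A is an arithmetic progression.
Enumerate sums a + a' for a ≤ a' (symmetric, so this suffices):
a = -5: -5+-5=-10, -5+2=-3, -5+5=0, -5+12=7
a = 2: 2+2=4, 2+5=7, 2+12=14
a = 5: 5+5=10, 5+12=17
a = 12: 12+12=24
Distinct sums: {-10, -3, 0, 4, 7, 10, 14, 17, 24}
|A + A| = 9

|A + A| = 9


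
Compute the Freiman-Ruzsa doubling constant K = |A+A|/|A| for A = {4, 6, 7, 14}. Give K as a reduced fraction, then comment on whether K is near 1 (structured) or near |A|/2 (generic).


|A| = 4.
Compute A + A by enumerating all 16 pairs.
A + A = {8, 10, 11, 12, 13, 14, 18, 20, 21, 28}, so |A + A| = 10.
K = |A + A| / |A| = 10/4 = 5/2 ≈ 2.5000.
Reference: AP of size 4 gives K = 7/4 ≈ 1.7500; a fully generic set of size 4 gives K ≈ 2.5000.

|A| = 4, |A + A| = 10, K = 10/4 = 5/2.


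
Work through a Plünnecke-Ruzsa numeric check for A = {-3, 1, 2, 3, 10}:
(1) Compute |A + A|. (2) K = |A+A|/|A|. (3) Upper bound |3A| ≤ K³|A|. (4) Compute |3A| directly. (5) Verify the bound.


|A| = 5.
Step 1: Compute A + A by enumerating all 25 pairs.
A + A = {-6, -2, -1, 0, 2, 3, 4, 5, 6, 7, 11, 12, 13, 20}, so |A + A| = 14.
Step 2: Doubling constant K = |A + A|/|A| = 14/5 = 14/5 ≈ 2.8000.
Step 3: Plünnecke-Ruzsa gives |3A| ≤ K³·|A| = (2.8000)³ · 5 ≈ 109.7600.
Step 4: Compute 3A = A + A + A directly by enumerating all triples (a,b,c) ∈ A³; |3A| = 26.
Step 5: Check 26 ≤ 109.7600? Yes ✓.

K = 14/5, Plünnecke-Ruzsa bound K³|A| ≈ 109.7600, |3A| = 26, inequality holds.


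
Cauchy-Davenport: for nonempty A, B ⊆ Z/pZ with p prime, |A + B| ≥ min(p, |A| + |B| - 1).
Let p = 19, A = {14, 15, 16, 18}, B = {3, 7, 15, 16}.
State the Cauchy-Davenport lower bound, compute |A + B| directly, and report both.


Cauchy-Davenport: |A + B| ≥ min(p, |A| + |B| - 1) for A, B nonempty in Z/pZ.
|A| = 4, |B| = 4, p = 19.
CD lower bound = min(19, 4 + 4 - 1) = min(19, 7) = 7.
Compute A + B mod 19 directly:
a = 14: 14+3=17, 14+7=2, 14+15=10, 14+16=11
a = 15: 15+3=18, 15+7=3, 15+15=11, 15+16=12
a = 16: 16+3=0, 16+7=4, 16+15=12, 16+16=13
a = 18: 18+3=2, 18+7=6, 18+15=14, 18+16=15
A + B = {0, 2, 3, 4, 6, 10, 11, 12, 13, 14, 15, 17, 18}, so |A + B| = 13.
Verify: 13 ≥ 7? Yes ✓.

CD lower bound = 7, actual |A + B| = 13.


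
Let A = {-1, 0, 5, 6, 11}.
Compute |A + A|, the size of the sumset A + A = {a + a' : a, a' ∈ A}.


A + A = {a + a' : a, a' ∈ A}; |A| = 5.
General bounds: 2|A| - 1 ≤ |A + A| ≤ |A|(|A|+1)/2, i.e. 9 ≤ |A + A| ≤ 15.
Lower bound 2|A|-1 is attained iff A is an arithmetic progression.
Enumerate sums a + a' for a ≤ a' (symmetric, so this suffices):
a = -1: -1+-1=-2, -1+0=-1, -1+5=4, -1+6=5, -1+11=10
a = 0: 0+0=0, 0+5=5, 0+6=6, 0+11=11
a = 5: 5+5=10, 5+6=11, 5+11=16
a = 6: 6+6=12, 6+11=17
a = 11: 11+11=22
Distinct sums: {-2, -1, 0, 4, 5, 6, 10, 11, 12, 16, 17, 22}
|A + A| = 12

|A + A| = 12


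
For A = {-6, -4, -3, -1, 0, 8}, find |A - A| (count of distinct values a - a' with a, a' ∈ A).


A - A = {a - a' : a, a' ∈ A}; |A| = 6.
Bounds: 2|A|-1 ≤ |A - A| ≤ |A|² - |A| + 1, i.e. 11 ≤ |A - A| ≤ 31.
Note: 0 ∈ A - A always (from a - a). The set is symmetric: if d ∈ A - A then -d ∈ A - A.
Enumerate nonzero differences d = a - a' with a > a' (then include -d):
Positive differences: {1, 2, 3, 4, 5, 6, 8, 9, 11, 12, 14}
Full difference set: {0} ∪ (positive diffs) ∪ (negative diffs).
|A - A| = 1 + 2·11 = 23 (matches direct enumeration: 23).

|A - A| = 23


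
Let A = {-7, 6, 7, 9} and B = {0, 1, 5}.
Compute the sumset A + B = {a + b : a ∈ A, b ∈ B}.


A + B = {a + b : a ∈ A, b ∈ B}.
Enumerate all |A|·|B| = 4·3 = 12 pairs (a, b) and collect distinct sums.
a = -7: -7+0=-7, -7+1=-6, -7+5=-2
a = 6: 6+0=6, 6+1=7, 6+5=11
a = 7: 7+0=7, 7+1=8, 7+5=12
a = 9: 9+0=9, 9+1=10, 9+5=14
Collecting distinct sums: A + B = {-7, -6, -2, 6, 7, 8, 9, 10, 11, 12, 14}
|A + B| = 11

A + B = {-7, -6, -2, 6, 7, 8, 9, 10, 11, 12, 14}


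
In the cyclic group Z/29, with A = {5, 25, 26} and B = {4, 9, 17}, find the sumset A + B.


Work in Z/29Z: reduce every sum a + b modulo 29.
Enumerate all 9 pairs:
a = 5: 5+4=9, 5+9=14, 5+17=22
a = 25: 25+4=0, 25+9=5, 25+17=13
a = 26: 26+4=1, 26+9=6, 26+17=14
Distinct residues collected: {0, 1, 5, 6, 9, 13, 14, 22}
|A + B| = 8 (out of 29 total residues).

A + B = {0, 1, 5, 6, 9, 13, 14, 22}


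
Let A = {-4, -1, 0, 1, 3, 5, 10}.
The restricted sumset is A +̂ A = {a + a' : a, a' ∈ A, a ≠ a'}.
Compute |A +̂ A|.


Restricted sumset: A +̂ A = {a + a' : a ∈ A, a' ∈ A, a ≠ a'}.
Equivalently, take A + A and drop any sum 2a that is achievable ONLY as a + a for a ∈ A (i.e. sums representable only with equal summands).
Enumerate pairs (a, a') with a < a' (symmetric, so each unordered pair gives one sum; this covers all a ≠ a'):
  -4 + -1 = -5
  -4 + 0 = -4
  -4 + 1 = -3
  -4 + 3 = -1
  -4 + 5 = 1
  -4 + 10 = 6
  -1 + 0 = -1
  -1 + 1 = 0
  -1 + 3 = 2
  -1 + 5 = 4
  -1 + 10 = 9
  0 + 1 = 1
  0 + 3 = 3
  0 + 5 = 5
  0 + 10 = 10
  1 + 3 = 4
  1 + 5 = 6
  1 + 10 = 11
  3 + 5 = 8
  3 + 10 = 13
  5 + 10 = 15
Collected distinct sums: {-5, -4, -3, -1, 0, 1, 2, 3, 4, 5, 6, 8, 9, 10, 11, 13, 15}
|A +̂ A| = 17
(Reference bound: |A +̂ A| ≥ 2|A| - 3 for |A| ≥ 2, with |A| = 7 giving ≥ 11.)

|A +̂ A| = 17


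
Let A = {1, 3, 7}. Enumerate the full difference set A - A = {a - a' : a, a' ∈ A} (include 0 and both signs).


A - A = {a - a' : a, a' ∈ A}.
Compute a - a' for each ordered pair (a, a'):
a = 1: 1-1=0, 1-3=-2, 1-7=-6
a = 3: 3-1=2, 3-3=0, 3-7=-4
a = 7: 7-1=6, 7-3=4, 7-7=0
Collecting distinct values (and noting 0 appears from a-a):
A - A = {-6, -4, -2, 0, 2, 4, 6}
|A - A| = 7

A - A = {-6, -4, -2, 0, 2, 4, 6}


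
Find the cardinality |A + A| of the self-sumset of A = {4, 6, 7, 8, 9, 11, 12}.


A + A = {a + a' : a, a' ∈ A}; |A| = 7.
General bounds: 2|A| - 1 ≤ |A + A| ≤ |A|(|A|+1)/2, i.e. 13 ≤ |A + A| ≤ 28.
Lower bound 2|A|-1 is attained iff A is an arithmetic progression.
Enumerate sums a + a' for a ≤ a' (symmetric, so this suffices):
a = 4: 4+4=8, 4+6=10, 4+7=11, 4+8=12, 4+9=13, 4+11=15, 4+12=16
a = 6: 6+6=12, 6+7=13, 6+8=14, 6+9=15, 6+11=17, 6+12=18
a = 7: 7+7=14, 7+8=15, 7+9=16, 7+11=18, 7+12=19
a = 8: 8+8=16, 8+9=17, 8+11=19, 8+12=20
a = 9: 9+9=18, 9+11=20, 9+12=21
a = 11: 11+11=22, 11+12=23
a = 12: 12+12=24
Distinct sums: {8, 10, 11, 12, 13, 14, 15, 16, 17, 18, 19, 20, 21, 22, 23, 24}
|A + A| = 16

|A + A| = 16


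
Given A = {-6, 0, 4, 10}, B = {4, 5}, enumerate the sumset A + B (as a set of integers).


A + B = {a + b : a ∈ A, b ∈ B}.
Enumerate all |A|·|B| = 4·2 = 8 pairs (a, b) and collect distinct sums.
a = -6: -6+4=-2, -6+5=-1
a = 0: 0+4=4, 0+5=5
a = 4: 4+4=8, 4+5=9
a = 10: 10+4=14, 10+5=15
Collecting distinct sums: A + B = {-2, -1, 4, 5, 8, 9, 14, 15}
|A + B| = 8

A + B = {-2, -1, 4, 5, 8, 9, 14, 15}


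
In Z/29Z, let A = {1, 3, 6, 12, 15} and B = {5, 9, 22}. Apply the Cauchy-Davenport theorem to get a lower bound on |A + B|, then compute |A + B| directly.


Cauchy-Davenport: |A + B| ≥ min(p, |A| + |B| - 1) for A, B nonempty in Z/pZ.
|A| = 5, |B| = 3, p = 29.
CD lower bound = min(29, 5 + 3 - 1) = min(29, 7) = 7.
Compute A + B mod 29 directly:
a = 1: 1+5=6, 1+9=10, 1+22=23
a = 3: 3+5=8, 3+9=12, 3+22=25
a = 6: 6+5=11, 6+9=15, 6+22=28
a = 12: 12+5=17, 12+9=21, 12+22=5
a = 15: 15+5=20, 15+9=24, 15+22=8
A + B = {5, 6, 8, 10, 11, 12, 15, 17, 20, 21, 23, 24, 25, 28}, so |A + B| = 14.
Verify: 14 ≥ 7? Yes ✓.

CD lower bound = 7, actual |A + B| = 14.


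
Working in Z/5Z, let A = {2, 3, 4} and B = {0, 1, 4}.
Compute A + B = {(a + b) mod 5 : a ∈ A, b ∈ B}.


Work in Z/5Z: reduce every sum a + b modulo 5.
Enumerate all 9 pairs:
a = 2: 2+0=2, 2+1=3, 2+4=1
a = 3: 3+0=3, 3+1=4, 3+4=2
a = 4: 4+0=4, 4+1=0, 4+4=3
Distinct residues collected: {0, 1, 2, 3, 4}
|A + B| = 5 (out of 5 total residues).

A + B = {0, 1, 2, 3, 4}


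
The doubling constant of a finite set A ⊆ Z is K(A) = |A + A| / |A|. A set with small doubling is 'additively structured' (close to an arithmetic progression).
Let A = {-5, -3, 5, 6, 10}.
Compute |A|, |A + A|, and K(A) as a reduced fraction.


|A| = 5.
Compute A + A by enumerating all 25 pairs.
A + A = {-10, -8, -6, 0, 1, 2, 3, 5, 7, 10, 11, 12, 15, 16, 20}, so |A + A| = 15.
K = |A + A| / |A| = 15/5 = 3/1 ≈ 3.0000.
Reference: AP of size 5 gives K = 9/5 ≈ 1.8000; a fully generic set of size 5 gives K ≈ 3.0000.

|A| = 5, |A + A| = 15, K = 15/5 = 3/1.


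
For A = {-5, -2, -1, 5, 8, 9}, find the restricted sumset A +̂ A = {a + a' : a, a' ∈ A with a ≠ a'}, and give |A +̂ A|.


Restricted sumset: A +̂ A = {a + a' : a ∈ A, a' ∈ A, a ≠ a'}.
Equivalently, take A + A and drop any sum 2a that is achievable ONLY as a + a for a ∈ A (i.e. sums representable only with equal summands).
Enumerate pairs (a, a') with a < a' (symmetric, so each unordered pair gives one sum; this covers all a ≠ a'):
  -5 + -2 = -7
  -5 + -1 = -6
  -5 + 5 = 0
  -5 + 8 = 3
  -5 + 9 = 4
  -2 + -1 = -3
  -2 + 5 = 3
  -2 + 8 = 6
  -2 + 9 = 7
  -1 + 5 = 4
  -1 + 8 = 7
  -1 + 9 = 8
  5 + 8 = 13
  5 + 9 = 14
  8 + 9 = 17
Collected distinct sums: {-7, -6, -3, 0, 3, 4, 6, 7, 8, 13, 14, 17}
|A +̂ A| = 12
(Reference bound: |A +̂ A| ≥ 2|A| - 3 for |A| ≥ 2, with |A| = 6 giving ≥ 9.)

|A +̂ A| = 12


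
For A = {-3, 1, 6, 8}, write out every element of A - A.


A - A = {a - a' : a, a' ∈ A}.
Compute a - a' for each ordered pair (a, a'):
a = -3: -3--3=0, -3-1=-4, -3-6=-9, -3-8=-11
a = 1: 1--3=4, 1-1=0, 1-6=-5, 1-8=-7
a = 6: 6--3=9, 6-1=5, 6-6=0, 6-8=-2
a = 8: 8--3=11, 8-1=7, 8-6=2, 8-8=0
Collecting distinct values (and noting 0 appears from a-a):
A - A = {-11, -9, -7, -5, -4, -2, 0, 2, 4, 5, 7, 9, 11}
|A - A| = 13

A - A = {-11, -9, -7, -5, -4, -2, 0, 2, 4, 5, 7, 9, 11}


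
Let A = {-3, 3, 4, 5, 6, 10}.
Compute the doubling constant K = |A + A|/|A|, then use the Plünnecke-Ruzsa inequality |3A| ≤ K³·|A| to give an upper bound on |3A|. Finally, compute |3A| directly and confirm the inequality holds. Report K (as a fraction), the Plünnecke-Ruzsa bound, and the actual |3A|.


|A| = 6.
Step 1: Compute A + A by enumerating all 36 pairs.
A + A = {-6, 0, 1, 2, 3, 6, 7, 8, 9, 10, 11, 12, 13, 14, 15, 16, 20}, so |A + A| = 17.
Step 2: Doubling constant K = |A + A|/|A| = 17/6 = 17/6 ≈ 2.8333.
Step 3: Plünnecke-Ruzsa gives |3A| ≤ K³·|A| = (2.8333)³ · 6 ≈ 136.4722.
Step 4: Compute 3A = A + A + A directly by enumerating all triples (a,b,c) ∈ A³; |3A| = 30.
Step 5: Check 30 ≤ 136.4722? Yes ✓.

K = 17/6, Plünnecke-Ruzsa bound K³|A| ≈ 136.4722, |3A| = 30, inequality holds.


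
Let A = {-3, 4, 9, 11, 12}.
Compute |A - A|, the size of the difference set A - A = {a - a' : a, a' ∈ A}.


A - A = {a - a' : a, a' ∈ A}; |A| = 5.
Bounds: 2|A|-1 ≤ |A - A| ≤ |A|² - |A| + 1, i.e. 9 ≤ |A - A| ≤ 21.
Note: 0 ∈ A - A always (from a - a). The set is symmetric: if d ∈ A - A then -d ∈ A - A.
Enumerate nonzero differences d = a - a' with a > a' (then include -d):
Positive differences: {1, 2, 3, 5, 7, 8, 12, 14, 15}
Full difference set: {0} ∪ (positive diffs) ∪ (negative diffs).
|A - A| = 1 + 2·9 = 19 (matches direct enumeration: 19).

|A - A| = 19


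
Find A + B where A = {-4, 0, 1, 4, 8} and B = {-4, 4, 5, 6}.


A + B = {a + b : a ∈ A, b ∈ B}.
Enumerate all |A|·|B| = 5·4 = 20 pairs (a, b) and collect distinct sums.
a = -4: -4+-4=-8, -4+4=0, -4+5=1, -4+6=2
a = 0: 0+-4=-4, 0+4=4, 0+5=5, 0+6=6
a = 1: 1+-4=-3, 1+4=5, 1+5=6, 1+6=7
a = 4: 4+-4=0, 4+4=8, 4+5=9, 4+6=10
a = 8: 8+-4=4, 8+4=12, 8+5=13, 8+6=14
Collecting distinct sums: A + B = {-8, -4, -3, 0, 1, 2, 4, 5, 6, 7, 8, 9, 10, 12, 13, 14}
|A + B| = 16

A + B = {-8, -4, -3, 0, 1, 2, 4, 5, 6, 7, 8, 9, 10, 12, 13, 14}


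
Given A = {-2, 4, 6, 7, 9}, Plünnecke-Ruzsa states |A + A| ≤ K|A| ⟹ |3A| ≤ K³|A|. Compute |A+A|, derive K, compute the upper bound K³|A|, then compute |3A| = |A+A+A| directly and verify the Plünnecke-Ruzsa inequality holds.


|A| = 5.
Step 1: Compute A + A by enumerating all 25 pairs.
A + A = {-4, 2, 4, 5, 7, 8, 10, 11, 12, 13, 14, 15, 16, 18}, so |A + A| = 14.
Step 2: Doubling constant K = |A + A|/|A| = 14/5 = 14/5 ≈ 2.8000.
Step 3: Plünnecke-Ruzsa gives |3A| ≤ K³·|A| = (2.8000)³ · 5 ≈ 109.7600.
Step 4: Compute 3A = A + A + A directly by enumerating all triples (a,b,c) ∈ A³; |3A| = 25.
Step 5: Check 25 ≤ 109.7600? Yes ✓.

K = 14/5, Plünnecke-Ruzsa bound K³|A| ≈ 109.7600, |3A| = 25, inequality holds.


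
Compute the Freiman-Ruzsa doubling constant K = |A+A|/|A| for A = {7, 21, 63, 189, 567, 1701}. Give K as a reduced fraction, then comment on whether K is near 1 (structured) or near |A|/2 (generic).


|A| = 6.
Compute A + A by enumerating all 36 pairs.
A + A = {14, 28, 42, 70, 84, 126, 196, 210, 252, 378, 574, 588, 630, 756, 1134, 1708, 1722, 1764, 1890, 2268, 3402}, so |A + A| = 21.
K = |A + A| / |A| = 21/6 = 7/2 ≈ 3.5000.
Reference: AP of size 6 gives K = 11/6 ≈ 1.8333; a fully generic set of size 6 gives K ≈ 3.5000.

|A| = 6, |A + A| = 21, K = 21/6 = 7/2.


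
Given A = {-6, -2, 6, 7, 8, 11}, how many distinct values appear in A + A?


A + A = {a + a' : a, a' ∈ A}; |A| = 6.
General bounds: 2|A| - 1 ≤ |A + A| ≤ |A|(|A|+1)/2, i.e. 11 ≤ |A + A| ≤ 21.
Lower bound 2|A|-1 is attained iff A is an arithmetic progression.
Enumerate sums a + a' for a ≤ a' (symmetric, so this suffices):
a = -6: -6+-6=-12, -6+-2=-8, -6+6=0, -6+7=1, -6+8=2, -6+11=5
a = -2: -2+-2=-4, -2+6=4, -2+7=5, -2+8=6, -2+11=9
a = 6: 6+6=12, 6+7=13, 6+8=14, 6+11=17
a = 7: 7+7=14, 7+8=15, 7+11=18
a = 8: 8+8=16, 8+11=19
a = 11: 11+11=22
Distinct sums: {-12, -8, -4, 0, 1, 2, 4, 5, 6, 9, 12, 13, 14, 15, 16, 17, 18, 19, 22}
|A + A| = 19

|A + A| = 19


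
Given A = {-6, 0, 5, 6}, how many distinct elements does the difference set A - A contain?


A - A = {a - a' : a, a' ∈ A}; |A| = 4.
Bounds: 2|A|-1 ≤ |A - A| ≤ |A|² - |A| + 1, i.e. 7 ≤ |A - A| ≤ 13.
Note: 0 ∈ A - A always (from a - a). The set is symmetric: if d ∈ A - A then -d ∈ A - A.
Enumerate nonzero differences d = a - a' with a > a' (then include -d):
Positive differences: {1, 5, 6, 11, 12}
Full difference set: {0} ∪ (positive diffs) ∪ (negative diffs).
|A - A| = 1 + 2·5 = 11 (matches direct enumeration: 11).

|A - A| = 11


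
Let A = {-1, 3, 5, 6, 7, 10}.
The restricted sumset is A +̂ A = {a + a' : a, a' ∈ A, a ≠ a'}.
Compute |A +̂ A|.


Restricted sumset: A +̂ A = {a + a' : a ∈ A, a' ∈ A, a ≠ a'}.
Equivalently, take A + A and drop any sum 2a that is achievable ONLY as a + a for a ∈ A (i.e. sums representable only with equal summands).
Enumerate pairs (a, a') with a < a' (symmetric, so each unordered pair gives one sum; this covers all a ≠ a'):
  -1 + 3 = 2
  -1 + 5 = 4
  -1 + 6 = 5
  -1 + 7 = 6
  -1 + 10 = 9
  3 + 5 = 8
  3 + 6 = 9
  3 + 7 = 10
  3 + 10 = 13
  5 + 6 = 11
  5 + 7 = 12
  5 + 10 = 15
  6 + 7 = 13
  6 + 10 = 16
  7 + 10 = 17
Collected distinct sums: {2, 4, 5, 6, 8, 9, 10, 11, 12, 13, 15, 16, 17}
|A +̂ A| = 13
(Reference bound: |A +̂ A| ≥ 2|A| - 3 for |A| ≥ 2, with |A| = 6 giving ≥ 9.)

|A +̂ A| = 13


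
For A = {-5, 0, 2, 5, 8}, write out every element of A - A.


A - A = {a - a' : a, a' ∈ A}.
Compute a - a' for each ordered pair (a, a'):
a = -5: -5--5=0, -5-0=-5, -5-2=-7, -5-5=-10, -5-8=-13
a = 0: 0--5=5, 0-0=0, 0-2=-2, 0-5=-5, 0-8=-8
a = 2: 2--5=7, 2-0=2, 2-2=0, 2-5=-3, 2-8=-6
a = 5: 5--5=10, 5-0=5, 5-2=3, 5-5=0, 5-8=-3
a = 8: 8--5=13, 8-0=8, 8-2=6, 8-5=3, 8-8=0
Collecting distinct values (and noting 0 appears from a-a):
A - A = {-13, -10, -8, -7, -6, -5, -3, -2, 0, 2, 3, 5, 6, 7, 8, 10, 13}
|A - A| = 17

A - A = {-13, -10, -8, -7, -6, -5, -3, -2, 0, 2, 3, 5, 6, 7, 8, 10, 13}


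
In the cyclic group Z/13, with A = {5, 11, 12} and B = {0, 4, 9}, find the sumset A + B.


Work in Z/13Z: reduce every sum a + b modulo 13.
Enumerate all 9 pairs:
a = 5: 5+0=5, 5+4=9, 5+9=1
a = 11: 11+0=11, 11+4=2, 11+9=7
a = 12: 12+0=12, 12+4=3, 12+9=8
Distinct residues collected: {1, 2, 3, 5, 7, 8, 9, 11, 12}
|A + B| = 9 (out of 13 total residues).

A + B = {1, 2, 3, 5, 7, 8, 9, 11, 12}


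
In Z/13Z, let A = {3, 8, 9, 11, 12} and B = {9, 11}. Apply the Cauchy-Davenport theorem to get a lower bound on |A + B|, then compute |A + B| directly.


Cauchy-Davenport: |A + B| ≥ min(p, |A| + |B| - 1) for A, B nonempty in Z/pZ.
|A| = 5, |B| = 2, p = 13.
CD lower bound = min(13, 5 + 2 - 1) = min(13, 6) = 6.
Compute A + B mod 13 directly:
a = 3: 3+9=12, 3+11=1
a = 8: 8+9=4, 8+11=6
a = 9: 9+9=5, 9+11=7
a = 11: 11+9=7, 11+11=9
a = 12: 12+9=8, 12+11=10
A + B = {1, 4, 5, 6, 7, 8, 9, 10, 12}, so |A + B| = 9.
Verify: 9 ≥ 6? Yes ✓.

CD lower bound = 6, actual |A + B| = 9.


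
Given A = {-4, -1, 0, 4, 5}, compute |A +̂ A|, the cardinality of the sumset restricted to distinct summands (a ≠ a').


Restricted sumset: A +̂ A = {a + a' : a ∈ A, a' ∈ A, a ≠ a'}.
Equivalently, take A + A and drop any sum 2a that is achievable ONLY as a + a for a ∈ A (i.e. sums representable only with equal summands).
Enumerate pairs (a, a') with a < a' (symmetric, so each unordered pair gives one sum; this covers all a ≠ a'):
  -4 + -1 = -5
  -4 + 0 = -4
  -4 + 4 = 0
  -4 + 5 = 1
  -1 + 0 = -1
  -1 + 4 = 3
  -1 + 5 = 4
  0 + 4 = 4
  0 + 5 = 5
  4 + 5 = 9
Collected distinct sums: {-5, -4, -1, 0, 1, 3, 4, 5, 9}
|A +̂ A| = 9
(Reference bound: |A +̂ A| ≥ 2|A| - 3 for |A| ≥ 2, with |A| = 5 giving ≥ 7.)

|A +̂ A| = 9


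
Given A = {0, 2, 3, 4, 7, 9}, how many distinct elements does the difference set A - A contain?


A - A = {a - a' : a, a' ∈ A}; |A| = 6.
Bounds: 2|A|-1 ≤ |A - A| ≤ |A|² - |A| + 1, i.e. 11 ≤ |A - A| ≤ 31.
Note: 0 ∈ A - A always (from a - a). The set is symmetric: if d ∈ A - A then -d ∈ A - A.
Enumerate nonzero differences d = a - a' with a > a' (then include -d):
Positive differences: {1, 2, 3, 4, 5, 6, 7, 9}
Full difference set: {0} ∪ (positive diffs) ∪ (negative diffs).
|A - A| = 1 + 2·8 = 17 (matches direct enumeration: 17).

|A - A| = 17
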